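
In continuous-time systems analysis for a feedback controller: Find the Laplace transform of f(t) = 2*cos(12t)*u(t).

Standard pair: cos(wt)*u(t) <-> s/(s^2+w^2)
With w = 12: L{2*cos(12t)*u(t)} = 2s/(s^2+144)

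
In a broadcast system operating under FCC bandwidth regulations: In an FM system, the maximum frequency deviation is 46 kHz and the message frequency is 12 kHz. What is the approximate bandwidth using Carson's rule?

Carson's rule: BW = 2*(delta_f + f_m)
= 2*(46 + 12) kHz = 116 kHz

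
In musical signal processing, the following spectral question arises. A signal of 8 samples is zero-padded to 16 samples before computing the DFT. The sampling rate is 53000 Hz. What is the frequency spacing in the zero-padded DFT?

Original DFT: N = 8, resolution = f_s/N = 53000/8 = 6625 Hz
Zero-padded DFT: N = 16, resolution = f_s/N = 53000/16 = 6625/2 Hz
Zero-padding interpolates the spectrum (finer frequency grid)
but does NOT improve the true spectral resolution (ability to resolve close frequencies).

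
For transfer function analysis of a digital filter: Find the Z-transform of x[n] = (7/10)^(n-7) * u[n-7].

Time-shifting property: if X(z) = Z{x[n]}, then Z{x[n-d]} = z^(-d) * X(z)
X(z) = z/(z - 7/10) for x[n] = (7/10)^n * u[n]
Z{x[n-7]} = z^(-7) * z/(z - 7/10) = z^(-6)/(z - 7/10)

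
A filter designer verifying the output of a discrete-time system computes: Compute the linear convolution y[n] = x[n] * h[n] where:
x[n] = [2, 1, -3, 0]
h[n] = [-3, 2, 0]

y[n] = sum_k x[k]*h[n-k]. Output length = len(x) + len(h) - 1 = 4 + 3 - 1 = 6.
y[0] = 2*-3 = -6
y[1] = 1*-3 + 2*2 = 1
y[2] = -3*-3 + 1*2 + 2*0 = 11
y[3] = 0*-3 + -3*2 + 1*0 = -6
y[4] = 0*2 + -3*0 = 0
y[5] = 0*0 = 0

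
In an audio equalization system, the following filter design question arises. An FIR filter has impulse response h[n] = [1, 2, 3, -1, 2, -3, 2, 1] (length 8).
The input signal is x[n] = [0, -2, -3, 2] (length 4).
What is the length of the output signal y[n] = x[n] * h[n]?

For linear convolution, the output length is:
len(y) = len(x) + len(h) - 1 = 4 + 8 - 1 = 11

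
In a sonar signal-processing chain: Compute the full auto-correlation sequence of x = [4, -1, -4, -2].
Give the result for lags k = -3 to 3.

r_xx[k] = sum_m x[m]*x[m+k], indexed from 0, for k = -3 to 3:
  r_xx[-3] = x[3]*x[0] = -8
  r_xx[-2] = x[2]*x[0] + x[3]*x[1] = -14
  r_xx[-1] = x[1]*x[0] + x[2]*x[1] + x[3]*x[2] = 8
  r_xx[0] = x[0]*x[0] + x[1]*x[1] + x[2]*x[2] + x[3]*x[3] = 37
  r_xx[1] = x[0]*x[1] + x[1]*x[2] + x[2]*x[3] = 8
  r_xx[2] = x[0]*x[2] + x[1]*x[3] = -14
  r_xx[3] = x[0]*x[3] = -8
r_xx = [-8, -14, 8, 37, 8, -14, -8]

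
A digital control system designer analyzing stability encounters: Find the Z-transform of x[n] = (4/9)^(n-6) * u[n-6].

Time-shifting property: if X(z) = Z{x[n]}, then Z{x[n-d]} = z^(-d) * X(z)
X(z) = z/(z - 4/9) for x[n] = (4/9)^n * u[n]
Z{x[n-6]} = z^(-6) * z/(z - 4/9) = z^(-5)/(z - 4/9)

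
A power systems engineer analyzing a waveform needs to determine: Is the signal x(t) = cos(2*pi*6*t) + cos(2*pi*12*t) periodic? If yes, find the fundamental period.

f1 = 6 Hz, f2 = 12 Hz
Period T1 = 1/6, T2 = 1/12
Ratio T1/T2 = 12/6, which is rational.
The signal is periodic with fundamental period T = 1/GCD(6,12) = 1/6 s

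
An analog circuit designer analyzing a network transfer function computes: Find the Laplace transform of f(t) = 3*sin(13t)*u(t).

Standard pair: sin(wt)*u(t) <-> w/(s^2+w^2)
With w = 13: L{3*sin(13t)*u(t)} = 39/(s^2+169)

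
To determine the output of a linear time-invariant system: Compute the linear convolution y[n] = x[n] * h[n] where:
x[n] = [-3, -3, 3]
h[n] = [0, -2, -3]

y[n] = sum_k x[k]*h[n-k]. Output length = len(x) + len(h) - 1 = 3 + 3 - 1 = 5.
y[0] = -3*0 = 0
y[1] = -3*0 + -3*-2 = 6
y[2] = 3*0 + -3*-2 + -3*-3 = 15
y[3] = 3*-2 + -3*-3 = 3
y[4] = 3*-3 = -9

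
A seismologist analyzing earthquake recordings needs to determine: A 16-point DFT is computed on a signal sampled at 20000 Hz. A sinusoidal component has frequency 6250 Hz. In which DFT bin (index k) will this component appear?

DFT frequency resolution = f_s/N = 20000/16 = 1250 Hz
Bin index k = f_signal / resolution = 6250 / 1250 = 5
The signal frequency 6250 Hz falls in DFT bin k = 5.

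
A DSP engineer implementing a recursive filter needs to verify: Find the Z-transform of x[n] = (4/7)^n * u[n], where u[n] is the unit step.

The Z-transform of a^n * u[n] is z/(z-a) for |z| > |a|.
Here a = 4/7, so X(z) = z/(z - (4/7)) = 7z/(7z - 4)
ROC: |z| > 4/7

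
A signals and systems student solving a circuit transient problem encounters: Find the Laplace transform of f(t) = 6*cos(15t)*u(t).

Standard pair: cos(wt)*u(t) <-> s/(s^2+w^2)
With w = 15: L{6*cos(15t)*u(t)} = 6s/(s^2+225)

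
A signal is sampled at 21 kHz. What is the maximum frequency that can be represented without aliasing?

The maximum frequency that can be represented without aliasing
is the Nyquist frequency: f_max = f_s / 2 = 21 kHz / 2 = 21/2 kHz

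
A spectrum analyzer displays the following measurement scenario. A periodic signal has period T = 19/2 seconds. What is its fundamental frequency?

The fundamental frequency is the reciprocal of the period.
f = 1/T = 1/(19/2) = 2/19 Hz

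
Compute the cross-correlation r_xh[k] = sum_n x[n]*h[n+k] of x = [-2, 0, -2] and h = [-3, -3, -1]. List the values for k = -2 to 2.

Both sequences indexed from 0 and zero outside their support.
Lags with overlap: k = -2 to 2.
  r_xh[-2] = x[2]*h[0] = 6
  r_xh[-1] = x[1]*h[0] + x[2]*h[1] = 6
  r_xh[0] = x[0]*h[0] + x[1]*h[1] + x[2]*h[2] = 8
  r_xh[1] = x[0]*h[1] + x[1]*h[2] = 6
  r_xh[2] = x[0]*h[2] = 2
r_xh = [6, 6, 8, 6, 2] (for k = -2, ..., 2)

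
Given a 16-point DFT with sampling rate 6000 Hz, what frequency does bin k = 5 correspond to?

The frequency of DFT bin k is: f_k = k * f_s / N
f_5 = 5 * 6000 / 16 = 1875 Hz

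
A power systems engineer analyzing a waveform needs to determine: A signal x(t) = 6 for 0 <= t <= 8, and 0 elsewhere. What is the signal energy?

Energy = integral of |x(t)|^2 dt over the signal duration
= 6^2 * 8 = 36 * 8 = 288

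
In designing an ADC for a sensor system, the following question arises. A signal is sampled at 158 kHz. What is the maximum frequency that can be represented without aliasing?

The maximum frequency that can be represented without aliasing
is the Nyquist frequency: f_max = f_s / 2 = 158 kHz / 2 = 79 kHz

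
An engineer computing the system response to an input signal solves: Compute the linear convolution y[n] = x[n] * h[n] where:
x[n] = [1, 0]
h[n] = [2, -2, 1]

y[n] = sum_k x[k]*h[n-k]. Output length = len(x) + len(h) - 1 = 2 + 3 - 1 = 4.
y[0] = 1*2 = 2
y[1] = 0*2 + 1*-2 = -2
y[2] = 0*-2 + 1*1 = 1
y[3] = 0*1 = 0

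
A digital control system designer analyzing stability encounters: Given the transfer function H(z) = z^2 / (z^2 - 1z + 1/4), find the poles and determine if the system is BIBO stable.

Poles are roots of the denominator: z^2 - 1z + 1/4 = 0.
Quadratic formula: z = [-(-1) +/- sqrt((-1)^2 - 4*(1/4))] / 2
Discriminant = 1 - 1 = 0; sqrt = 0.
z = (1 +/- 0) / 2 = 1/2 (repeated root).
|p1| = 1/2, |p2| = 1/2.
For BIBO stability, all poles must lie inside the unit circle (|p| < 1).
System is STABLE since both |p| < 1.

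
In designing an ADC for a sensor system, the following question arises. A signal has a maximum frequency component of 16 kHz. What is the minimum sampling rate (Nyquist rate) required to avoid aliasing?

By the Nyquist-Shannon sampling theorem,
the minimum sampling rate (Nyquist rate) must be at least 2 * f_max.
Nyquist rate = 2 * 16 kHz = 32 kHz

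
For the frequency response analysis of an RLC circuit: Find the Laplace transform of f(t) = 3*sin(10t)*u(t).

Standard pair: sin(wt)*u(t) <-> w/(s^2+w^2)
With w = 10: L{3*sin(10t)*u(t)} = 30/(s^2+100)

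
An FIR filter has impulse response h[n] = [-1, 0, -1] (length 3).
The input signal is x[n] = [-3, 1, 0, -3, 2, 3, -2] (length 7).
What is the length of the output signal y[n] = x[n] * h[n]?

For linear convolution, the output length is:
len(y) = len(x) + len(h) - 1 = 7 + 3 - 1 = 9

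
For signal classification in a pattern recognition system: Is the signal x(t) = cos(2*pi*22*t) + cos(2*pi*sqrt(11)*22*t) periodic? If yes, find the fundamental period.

f1 = 22 Hz, f2 = 22*sqrt(11) Hz
Ratio f2/f1 = sqrt(11), which is irrational.
Since the frequency ratio is irrational, no common period exists.
The signal is not periodic.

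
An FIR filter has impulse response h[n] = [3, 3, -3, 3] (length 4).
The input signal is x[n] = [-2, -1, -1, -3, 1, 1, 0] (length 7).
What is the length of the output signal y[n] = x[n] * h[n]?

For linear convolution, the output length is:
len(y) = len(x) + len(h) - 1 = 7 + 4 - 1 = 10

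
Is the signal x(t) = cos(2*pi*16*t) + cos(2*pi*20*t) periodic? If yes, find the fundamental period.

f1 = 16 Hz, f2 = 20 Hz
Period T1 = 1/16, T2 = 1/20
Ratio T1/T2 = 20/16, which is rational.
The signal is periodic with fundamental period T = 1/GCD(16,20) = 1/4 s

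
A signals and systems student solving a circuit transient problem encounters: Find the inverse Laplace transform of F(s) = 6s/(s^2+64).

Standard pair: s/(s^2+w^2) <-> cos(wt)*u(t)
With k=6, w=8: f(t) = 6*cos(8t)*u(t)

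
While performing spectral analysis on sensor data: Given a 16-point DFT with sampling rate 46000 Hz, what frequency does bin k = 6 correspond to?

The frequency of DFT bin k is: f_k = k * f_s / N
f_6 = 6 * 46000 / 16 = 17250 Hz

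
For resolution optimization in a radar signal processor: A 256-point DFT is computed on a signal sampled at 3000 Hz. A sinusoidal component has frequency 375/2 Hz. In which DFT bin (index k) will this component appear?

DFT frequency resolution = f_s/N = 3000/256 = 375/32 Hz
Bin index k = f_signal / resolution = 375/2 / 375/32 = 16
The signal frequency 375/2 Hz falls in DFT bin k = 16.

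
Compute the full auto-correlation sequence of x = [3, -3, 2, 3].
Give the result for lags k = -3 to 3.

r_xx[k] = sum_m x[m]*x[m+k], indexed from 0, for k = -3 to 3:
  r_xx[-3] = x[3]*x[0] = 9
  r_xx[-2] = x[2]*x[0] + x[3]*x[1] = -3
  r_xx[-1] = x[1]*x[0] + x[2]*x[1] + x[3]*x[2] = -9
  r_xx[0] = x[0]*x[0] + x[1]*x[1] + x[2]*x[2] + x[3]*x[3] = 31
  r_xx[1] = x[0]*x[1] + x[1]*x[2] + x[2]*x[3] = -9
  r_xx[2] = x[0]*x[2] + x[1]*x[3] = -3
  r_xx[3] = x[0]*x[3] = 9
r_xx = [9, -3, -9, 31, -9, -3, 9]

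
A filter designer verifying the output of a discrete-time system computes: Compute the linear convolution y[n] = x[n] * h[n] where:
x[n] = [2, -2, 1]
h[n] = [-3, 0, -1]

y[n] = sum_k x[k]*h[n-k]. Output length = len(x) + len(h) - 1 = 3 + 3 - 1 = 5.
y[0] = 2*-3 = -6
y[1] = -2*-3 + 2*0 = 6
y[2] = 1*-3 + -2*0 + 2*-1 = -5
y[3] = 1*0 + -2*-1 = 2
y[4] = 1*-1 = -1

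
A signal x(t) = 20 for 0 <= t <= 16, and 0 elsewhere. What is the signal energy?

Energy = integral of |x(t)|^2 dt over the signal duration
= 20^2 * 16 = 400 * 16 = 6400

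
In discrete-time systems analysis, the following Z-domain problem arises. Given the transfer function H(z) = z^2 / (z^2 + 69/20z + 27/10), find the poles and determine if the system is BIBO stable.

Poles are roots of the denominator: z^2 + 69/20z + 27/10 = 0.
Quadratic formula: z = [-(69/20) +/- sqrt((69/20)^2 - 4*(27/10))] / 2
Discriminant = 4761/400 - 54/5 = 441/400; sqrt = 21/20.
z = (-69/20 +/- 21/20) / 2 => z = -6/5 or z = -9/4.
|p1| = 9/4, |p2| = 6/5.
For BIBO stability, all poles must lie inside the unit circle (|p| < 1).
System is UNSTABLE since at least one |p| >= 1.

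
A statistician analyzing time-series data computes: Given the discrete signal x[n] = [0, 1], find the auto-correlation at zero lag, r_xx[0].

The auto-correlation at zero lag r_xx[0] equals the signal energy.
r_xx[0] = sum of x[n]^2 = 0^2 + 1^2
= 0 + 1 = 1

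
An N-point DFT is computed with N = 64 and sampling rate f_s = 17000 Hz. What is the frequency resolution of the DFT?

DFT frequency resolution = f_s / N
= 17000 / 64 = 2125/8 Hz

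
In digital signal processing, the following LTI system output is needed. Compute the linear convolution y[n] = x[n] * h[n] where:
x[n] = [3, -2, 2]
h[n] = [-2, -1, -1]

y[n] = sum_k x[k]*h[n-k]. Output length = len(x) + len(h) - 1 = 3 + 3 - 1 = 5.
y[0] = 3*-2 = -6
y[1] = -2*-2 + 3*-1 = 1
y[2] = 2*-2 + -2*-1 + 3*-1 = -5
y[3] = 2*-1 + -2*-1 = 0
y[4] = 2*-1 = -2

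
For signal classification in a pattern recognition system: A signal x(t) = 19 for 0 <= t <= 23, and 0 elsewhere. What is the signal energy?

Energy = integral of |x(t)|^2 dt over the signal duration
= 19^2 * 23 = 361 * 23 = 8303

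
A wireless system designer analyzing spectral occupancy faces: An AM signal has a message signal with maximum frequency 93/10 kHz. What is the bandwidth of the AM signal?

In AM (double-sideband), the bandwidth is twice the message frequency.
BW = 2 * f_m = 2 * 93/10 kHz = 93/5 kHz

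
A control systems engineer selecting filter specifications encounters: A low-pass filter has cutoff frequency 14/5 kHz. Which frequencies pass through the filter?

A low-pass filter passes all frequencies below the cutoff frequency 14/5 kHz and attenuates higher frequencies.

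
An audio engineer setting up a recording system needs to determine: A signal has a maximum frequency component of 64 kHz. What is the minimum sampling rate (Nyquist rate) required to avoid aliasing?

By the Nyquist-Shannon sampling theorem,
the minimum sampling rate (Nyquist rate) must be at least 2 * f_max.
Nyquist rate = 2 * 64 kHz = 128 kHz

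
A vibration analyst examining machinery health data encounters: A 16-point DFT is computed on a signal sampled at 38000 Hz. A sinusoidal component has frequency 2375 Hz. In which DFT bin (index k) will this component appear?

DFT frequency resolution = f_s/N = 38000/16 = 2375 Hz
Bin index k = f_signal / resolution = 2375 / 2375 = 1
The signal frequency 2375 Hz falls in DFT bin k = 1.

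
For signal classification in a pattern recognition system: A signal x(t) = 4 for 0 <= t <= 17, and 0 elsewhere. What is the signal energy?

Energy = integral of |x(t)|^2 dt over the signal duration
= 4^2 * 17 = 16 * 17 = 272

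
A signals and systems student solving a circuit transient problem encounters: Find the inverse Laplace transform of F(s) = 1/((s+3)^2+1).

Standard pair: w/((s+a)^2+w^2) <-> e^(-at)*sin(wt)*u(t)
With a=3, w=1: f(t) = e^(-3t)*sin(t)*u(t)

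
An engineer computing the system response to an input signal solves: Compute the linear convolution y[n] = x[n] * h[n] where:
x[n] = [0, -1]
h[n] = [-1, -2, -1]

y[n] = sum_k x[k]*h[n-k]. Output length = len(x) + len(h) - 1 = 2 + 3 - 1 = 4.
y[0] = 0*-1 = 0
y[1] = -1*-1 + 0*-2 = 1
y[2] = -1*-2 + 0*-1 = 2
y[3] = -1*-1 = 1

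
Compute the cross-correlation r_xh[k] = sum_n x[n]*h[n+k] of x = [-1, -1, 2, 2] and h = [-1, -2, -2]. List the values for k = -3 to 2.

Both sequences indexed from 0 and zero outside their support.
Lags with overlap: k = -3 to 2.
  r_xh[-3] = x[3]*h[0] = -2
  r_xh[-2] = x[2]*h[0] + x[3]*h[1] = -6
  r_xh[-1] = x[1]*h[0] + x[2]*h[1] + x[3]*h[2] = -7
  r_xh[0] = x[0]*h[0] + x[1]*h[1] + x[2]*h[2] = -1
  r_xh[1] = x[0]*h[1] + x[1]*h[2] = 4
  r_xh[2] = x[0]*h[2] = 2
r_xh = [-2, -6, -7, -1, 4, 2] (for k = -3, ..., 2)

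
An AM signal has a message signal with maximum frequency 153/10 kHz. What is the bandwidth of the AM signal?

In AM (double-sideband), the bandwidth is twice the message frequency.
BW = 2 * f_m = 2 * 153/10 kHz = 153/5 kHz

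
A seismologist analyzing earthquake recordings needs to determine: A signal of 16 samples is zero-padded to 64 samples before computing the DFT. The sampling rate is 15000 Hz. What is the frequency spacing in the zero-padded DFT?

Original DFT: N = 16, resolution = f_s/N = 15000/16 = 1875/2 Hz
Zero-padded DFT: N = 64, resolution = f_s/N = 15000/64 = 1875/8 Hz
Zero-padding interpolates the spectrum (finer frequency grid)
but does NOT improve the true spectral resolution (ability to resolve close frequencies).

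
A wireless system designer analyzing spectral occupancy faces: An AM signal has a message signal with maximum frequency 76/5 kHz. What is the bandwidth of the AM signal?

In AM (double-sideband), the bandwidth is twice the message frequency.
BW = 2 * f_m = 2 * 76/5 kHz = 152/5 kHz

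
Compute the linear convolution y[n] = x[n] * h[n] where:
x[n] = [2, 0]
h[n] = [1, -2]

y[n] = sum_k x[k]*h[n-k]. Output length = len(x) + len(h) - 1 = 2 + 2 - 1 = 3.
y[0] = 2*1 = 2
y[1] = 0*1 + 2*-2 = -4
y[2] = 0*-2 = 0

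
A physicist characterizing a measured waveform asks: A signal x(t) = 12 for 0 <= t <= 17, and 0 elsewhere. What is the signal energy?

Energy = integral of |x(t)|^2 dt over the signal duration
= 12^2 * 17 = 144 * 17 = 2448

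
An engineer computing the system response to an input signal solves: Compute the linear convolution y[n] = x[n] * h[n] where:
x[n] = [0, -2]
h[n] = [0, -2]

y[n] = sum_k x[k]*h[n-k]. Output length = len(x) + len(h) - 1 = 2 + 2 - 1 = 3.
y[0] = 0*0 = 0
y[1] = -2*0 + 0*-2 = 0
y[2] = -2*-2 = 4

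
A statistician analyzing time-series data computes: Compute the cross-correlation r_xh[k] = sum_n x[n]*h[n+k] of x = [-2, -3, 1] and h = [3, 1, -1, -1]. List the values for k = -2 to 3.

Both sequences indexed from 0 and zero outside their support.
Lags with overlap: k = -2 to 3.
  r_xh[-2] = x[2]*h[0] = 3
  r_xh[-1] = x[1]*h[0] + x[2]*h[1] = -8
  r_xh[0] = x[0]*h[0] + x[1]*h[1] + x[2]*h[2] = -10
  r_xh[1] = x[0]*h[1] + x[1]*h[2] + x[2]*h[3] = 0
  r_xh[2] = x[0]*h[2] + x[1]*h[3] = 5
  r_xh[3] = x[0]*h[3] = 2
r_xh = [3, -8, -10, 0, 5, 2] (for k = -2, ..., 3)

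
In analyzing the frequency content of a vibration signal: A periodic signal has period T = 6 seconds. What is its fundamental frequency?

The fundamental frequency is the reciprocal of the period.
f = 1/T = 1/(6) = 1/6 Hz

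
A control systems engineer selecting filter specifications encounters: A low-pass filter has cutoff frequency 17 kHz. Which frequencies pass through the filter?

A low-pass filter passes all frequencies below the cutoff frequency 17 kHz and attenuates higher frequencies.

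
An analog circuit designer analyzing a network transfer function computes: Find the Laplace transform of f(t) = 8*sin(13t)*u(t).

Standard pair: sin(wt)*u(t) <-> w/(s^2+w^2)
With w = 13: L{8*sin(13t)*u(t)} = 104/(s^2+169)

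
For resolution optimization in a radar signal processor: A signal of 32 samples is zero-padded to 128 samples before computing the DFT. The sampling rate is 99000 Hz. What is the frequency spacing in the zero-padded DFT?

Original DFT: N = 32, resolution = f_s/N = 99000/32 = 12375/4 Hz
Zero-padded DFT: N = 128, resolution = f_s/N = 99000/128 = 12375/16 Hz
Zero-padding interpolates the spectrum (finer frequency grid)
but does NOT improve the true spectral resolution (ability to resolve close frequencies).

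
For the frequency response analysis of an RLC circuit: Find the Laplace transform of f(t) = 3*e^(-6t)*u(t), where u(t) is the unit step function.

Standard Laplace transform pair:
e^(-at)*u(t) <-> 1/(s+a)
With a = 6: L{3*e^(-6t)*u(t)} = 3/(s+6), ROC: Re(s) > -6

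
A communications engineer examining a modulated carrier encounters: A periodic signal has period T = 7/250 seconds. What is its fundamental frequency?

The fundamental frequency is the reciprocal of the period.
f = 1/T = 1/(7/250) = 250/7 Hz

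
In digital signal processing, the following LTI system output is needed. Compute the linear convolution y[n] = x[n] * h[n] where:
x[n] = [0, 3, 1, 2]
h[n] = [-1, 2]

y[n] = sum_k x[k]*h[n-k]. Output length = len(x) + len(h) - 1 = 4 + 2 - 1 = 5.
y[0] = 0*-1 = 0
y[1] = 3*-1 + 0*2 = -3
y[2] = 1*-1 + 3*2 = 5
y[3] = 2*-1 + 1*2 = 0
y[4] = 2*2 = 4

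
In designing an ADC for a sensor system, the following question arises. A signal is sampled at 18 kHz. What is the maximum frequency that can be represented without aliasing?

The maximum frequency that can be represented without aliasing
is the Nyquist frequency: f_max = f_s / 2 = 18 kHz / 2 = 9 kHz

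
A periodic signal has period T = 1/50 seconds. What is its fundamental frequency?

The fundamental frequency is the reciprocal of the period.
f = 1/T = 1/(1/50) = 50 Hz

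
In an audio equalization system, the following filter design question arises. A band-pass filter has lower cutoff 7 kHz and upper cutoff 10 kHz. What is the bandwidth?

Bandwidth = f_high - f_low
= 10 kHz - 7 kHz = 3 kHz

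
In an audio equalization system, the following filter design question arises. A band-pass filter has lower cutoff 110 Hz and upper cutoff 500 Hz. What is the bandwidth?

Bandwidth = f_high - f_low
= 500 Hz - 110 Hz = 390 Hz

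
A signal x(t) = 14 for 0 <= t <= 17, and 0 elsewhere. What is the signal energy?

Energy = integral of |x(t)|^2 dt over the signal duration
= 14^2 * 17 = 196 * 17 = 3332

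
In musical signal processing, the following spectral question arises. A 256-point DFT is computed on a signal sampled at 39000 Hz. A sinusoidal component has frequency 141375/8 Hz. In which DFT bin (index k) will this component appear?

DFT frequency resolution = f_s/N = 39000/256 = 4875/32 Hz
Bin index k = f_signal / resolution = 141375/8 / 4875/32 = 116
The signal frequency 141375/8 Hz falls in DFT bin k = 116.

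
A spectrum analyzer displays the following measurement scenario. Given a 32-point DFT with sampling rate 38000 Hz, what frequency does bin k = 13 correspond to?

The frequency of DFT bin k is: f_k = k * f_s / N
f_13 = 13 * 38000 / 32 = 30875/2 Hz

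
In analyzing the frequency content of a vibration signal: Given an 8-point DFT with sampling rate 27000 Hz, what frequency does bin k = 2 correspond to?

The frequency of DFT bin k is: f_k = k * f_s / N
f_2 = 2 * 27000 / 8 = 6750 Hz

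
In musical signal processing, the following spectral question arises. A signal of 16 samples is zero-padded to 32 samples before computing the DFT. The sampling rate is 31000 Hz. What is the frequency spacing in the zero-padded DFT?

Original DFT: N = 16, resolution = f_s/N = 31000/16 = 3875/2 Hz
Zero-padded DFT: N = 32, resolution = f_s/N = 31000/32 = 3875/4 Hz
Zero-padding interpolates the spectrum (finer frequency grid)
but does NOT improve the true spectral resolution (ability to resolve close frequencies).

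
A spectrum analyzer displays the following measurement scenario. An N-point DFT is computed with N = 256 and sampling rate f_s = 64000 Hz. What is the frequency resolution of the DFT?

DFT frequency resolution = f_s / N
= 64000 / 256 = 250 Hz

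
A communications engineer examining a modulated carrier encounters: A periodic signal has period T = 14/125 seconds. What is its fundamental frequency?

The fundamental frequency is the reciprocal of the period.
f = 1/T = 1/(14/125) = 125/14 Hz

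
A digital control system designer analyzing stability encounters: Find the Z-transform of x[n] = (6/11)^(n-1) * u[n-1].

Time-shifting property: if X(z) = Z{x[n]}, then Z{x[n-d]} = z^(-d) * X(z)
X(z) = z/(z - 6/11) for x[n] = (6/11)^n * u[n]
Z{x[n-1]} = z^(-1) * z/(z - 6/11) = 1/(z - 6/11)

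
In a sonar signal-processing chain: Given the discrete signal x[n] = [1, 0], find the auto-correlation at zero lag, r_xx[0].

The auto-correlation at zero lag r_xx[0] equals the signal energy.
r_xx[0] = sum of x[n]^2 = 1^2 + 0^2
= 1 + 0 = 1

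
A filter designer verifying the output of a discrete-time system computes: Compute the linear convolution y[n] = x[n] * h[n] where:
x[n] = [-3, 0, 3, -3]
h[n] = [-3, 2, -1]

y[n] = sum_k x[k]*h[n-k]. Output length = len(x) + len(h) - 1 = 4 + 3 - 1 = 6.
y[0] = -3*-3 = 9
y[1] = 0*-3 + -3*2 = -6
y[2] = 3*-3 + 0*2 + -3*-1 = -6
y[3] = -3*-3 + 3*2 + 0*-1 = 15
y[4] = -3*2 + 3*-1 = -9
y[5] = -3*-1 = 3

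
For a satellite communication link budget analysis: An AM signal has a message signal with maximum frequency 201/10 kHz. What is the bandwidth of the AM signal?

In AM (double-sideband), the bandwidth is twice the message frequency.
BW = 2 * f_m = 2 * 201/10 kHz = 201/5 kHz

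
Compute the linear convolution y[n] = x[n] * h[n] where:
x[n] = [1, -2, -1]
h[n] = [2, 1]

y[n] = sum_k x[k]*h[n-k]. Output length = len(x) + len(h) - 1 = 3 + 2 - 1 = 4.
y[0] = 1*2 = 2
y[1] = -2*2 + 1*1 = -3
y[2] = -1*2 + -2*1 = -4
y[3] = -1*1 = -1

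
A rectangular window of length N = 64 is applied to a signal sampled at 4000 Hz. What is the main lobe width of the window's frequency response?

For a rectangular window of length N,
the main lobe width in frequency is 2*f_s/N.
= 2*4000/64 = 125 Hz
This determines the minimum frequency separation for resolving two sinusoids.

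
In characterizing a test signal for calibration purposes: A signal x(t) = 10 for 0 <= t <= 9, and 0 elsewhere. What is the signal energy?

Energy = integral of |x(t)|^2 dt over the signal duration
= 10^2 * 9 = 100 * 9 = 900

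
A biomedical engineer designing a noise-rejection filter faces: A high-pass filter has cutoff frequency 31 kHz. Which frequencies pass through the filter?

A high-pass filter passes all frequencies above the cutoff frequency 31 kHz and attenuates lower frequencies.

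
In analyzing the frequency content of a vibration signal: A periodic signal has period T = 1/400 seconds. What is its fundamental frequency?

The fundamental frequency is the reciprocal of the period.
f = 1/T = 1/(1/400) = 400 Hz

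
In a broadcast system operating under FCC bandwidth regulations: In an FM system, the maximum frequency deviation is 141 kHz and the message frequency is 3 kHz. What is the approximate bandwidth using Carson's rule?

Carson's rule: BW = 2*(delta_f + f_m)
= 2*(141 + 3) kHz = 288 kHz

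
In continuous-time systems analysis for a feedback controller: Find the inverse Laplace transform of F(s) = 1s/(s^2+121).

Standard pair: s/(s^2+w^2) <-> cos(wt)*u(t)
With k=1, w=11: f(t) = cos(11t)*u(t)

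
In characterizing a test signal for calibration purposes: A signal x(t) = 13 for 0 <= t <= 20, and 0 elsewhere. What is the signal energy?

Energy = integral of |x(t)|^2 dt over the signal duration
= 13^2 * 20 = 169 * 20 = 3380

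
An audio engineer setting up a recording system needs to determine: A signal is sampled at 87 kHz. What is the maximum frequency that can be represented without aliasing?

The maximum frequency that can be represented without aliasing
is the Nyquist frequency: f_max = f_s / 2 = 87 kHz / 2 = 87/2 kHz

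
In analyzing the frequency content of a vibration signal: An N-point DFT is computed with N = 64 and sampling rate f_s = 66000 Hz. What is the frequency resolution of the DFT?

DFT frequency resolution = f_s / N
= 66000 / 64 = 4125/4 Hz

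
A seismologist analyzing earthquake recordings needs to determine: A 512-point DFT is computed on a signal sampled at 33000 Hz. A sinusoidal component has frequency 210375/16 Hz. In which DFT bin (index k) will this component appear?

DFT frequency resolution = f_s/N = 33000/512 = 4125/64 Hz
Bin index k = f_signal / resolution = 210375/16 / 4125/64 = 204
The signal frequency 210375/16 Hz falls in DFT bin k = 204.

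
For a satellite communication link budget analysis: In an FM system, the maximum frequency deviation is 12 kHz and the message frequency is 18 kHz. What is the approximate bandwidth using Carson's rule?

Carson's rule: BW = 2*(delta_f + f_m)
= 2*(12 + 18) kHz = 60 kHz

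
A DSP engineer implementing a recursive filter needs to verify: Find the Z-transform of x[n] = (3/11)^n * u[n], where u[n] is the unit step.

The Z-transform of a^n * u[n] is z/(z-a) for |z| > |a|.
Here a = 3/11, so X(z) = z/(z - (3/11)) = 11z/(11z - 3)
ROC: |z| > 3/11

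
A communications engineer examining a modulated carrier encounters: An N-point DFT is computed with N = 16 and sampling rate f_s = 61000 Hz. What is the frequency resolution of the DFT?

DFT frequency resolution = f_s / N
= 61000 / 16 = 7625/2 Hz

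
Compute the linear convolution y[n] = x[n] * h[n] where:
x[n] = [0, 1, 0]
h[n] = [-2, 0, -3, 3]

y[n] = sum_k x[k]*h[n-k]. Output length = len(x) + len(h) - 1 = 3 + 4 - 1 = 6.
y[0] = 0*-2 = 0
y[1] = 1*-2 + 0*0 = -2
y[2] = 0*-2 + 1*0 + 0*-3 = 0
y[3] = 0*0 + 1*-3 + 0*3 = -3
y[4] = 0*-3 + 1*3 = 3
y[5] = 0*3 = 0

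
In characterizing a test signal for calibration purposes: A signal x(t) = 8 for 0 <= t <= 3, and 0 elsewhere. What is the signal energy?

Energy = integral of |x(t)|^2 dt over the signal duration
= 8^2 * 3 = 64 * 3 = 192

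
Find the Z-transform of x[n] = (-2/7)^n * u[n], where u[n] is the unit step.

The Z-transform of a^n * u[n] is z/(z-a) for |z| > |a|.
Here a = -2/7, so X(z) = z/(z - (-2/7)) = 7z/(7z + 2)
ROC: |z| > 2/7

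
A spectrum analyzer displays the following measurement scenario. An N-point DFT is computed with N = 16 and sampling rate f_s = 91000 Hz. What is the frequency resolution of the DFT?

DFT frequency resolution = f_s / N
= 91000 / 16 = 11375/2 Hz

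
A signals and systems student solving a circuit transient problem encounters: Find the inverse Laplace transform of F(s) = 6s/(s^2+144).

Standard pair: s/(s^2+w^2) <-> cos(wt)*u(t)
With k=6, w=12: f(t) = 6*cos(12t)*u(t)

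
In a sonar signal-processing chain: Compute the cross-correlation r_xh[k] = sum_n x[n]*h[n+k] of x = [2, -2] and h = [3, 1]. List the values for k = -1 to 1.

Both sequences indexed from 0 and zero outside their support.
Lags with overlap: k = -1 to 1.
  r_xh[-1] = x[1]*h[0] = -6
  r_xh[0] = x[0]*h[0] + x[1]*h[1] = 4
  r_xh[1] = x[0]*h[1] = 2
r_xh = [-6, 4, 2] (for k = -1, ..., 1)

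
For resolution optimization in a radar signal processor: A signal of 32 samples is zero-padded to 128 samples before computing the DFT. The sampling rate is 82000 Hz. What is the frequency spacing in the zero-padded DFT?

Original DFT: N = 32, resolution = f_s/N = 82000/32 = 5125/2 Hz
Zero-padded DFT: N = 128, resolution = f_s/N = 82000/128 = 5125/8 Hz
Zero-padding interpolates the spectrum (finer frequency grid)
but does NOT improve the true spectral resolution (ability to resolve close frequencies).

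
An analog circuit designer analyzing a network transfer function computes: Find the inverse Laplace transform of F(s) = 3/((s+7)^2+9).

Standard pair: w/((s+a)^2+w^2) <-> e^(-at)*sin(wt)*u(t)
With a=7, w=3: f(t) = e^(-7t)*sin(3t)*u(t)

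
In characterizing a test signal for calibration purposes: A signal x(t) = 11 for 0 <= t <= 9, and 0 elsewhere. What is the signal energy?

Energy = integral of |x(t)|^2 dt over the signal duration
= 11^2 * 9 = 121 * 9 = 1089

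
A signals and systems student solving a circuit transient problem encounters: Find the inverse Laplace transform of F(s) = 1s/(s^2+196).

Standard pair: s/(s^2+w^2) <-> cos(wt)*u(t)
With k=1, w=14: f(t) = cos(14t)*u(t)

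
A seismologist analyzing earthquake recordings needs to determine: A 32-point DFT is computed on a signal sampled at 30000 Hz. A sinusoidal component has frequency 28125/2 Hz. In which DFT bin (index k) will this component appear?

DFT frequency resolution = f_s/N = 30000/32 = 1875/2 Hz
Bin index k = f_signal / resolution = 28125/2 / 1875/2 = 15
The signal frequency 28125/2 Hz falls in DFT bin k = 15.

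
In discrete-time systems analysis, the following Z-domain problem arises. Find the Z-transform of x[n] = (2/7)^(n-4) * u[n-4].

Time-shifting property: if X(z) = Z{x[n]}, then Z{x[n-d]} = z^(-d) * X(z)
X(z) = z/(z - 2/7) for x[n] = (2/7)^n * u[n]
Z{x[n-4]} = z^(-4) * z/(z - 2/7) = z^(-3)/(z - 2/7)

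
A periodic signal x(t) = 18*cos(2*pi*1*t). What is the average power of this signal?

Average power of A*cos(wt) is A^2/2.
P = 18^2 / 2 = 324/2 = 162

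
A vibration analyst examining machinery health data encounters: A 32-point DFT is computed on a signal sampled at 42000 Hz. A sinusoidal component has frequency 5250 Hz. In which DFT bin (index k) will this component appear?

DFT frequency resolution = f_s/N = 42000/32 = 2625/2 Hz
Bin index k = f_signal / resolution = 5250 / 2625/2 = 4
The signal frequency 5250 Hz falls in DFT bin k = 4.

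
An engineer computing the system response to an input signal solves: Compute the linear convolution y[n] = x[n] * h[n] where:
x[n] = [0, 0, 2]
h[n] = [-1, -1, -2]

y[n] = sum_k x[k]*h[n-k]. Output length = len(x) + len(h) - 1 = 3 + 3 - 1 = 5.
y[0] = 0*-1 = 0
y[1] = 0*-1 + 0*-1 = 0
y[2] = 2*-1 + 0*-1 + 0*-2 = -2
y[3] = 2*-1 + 0*-2 = -2
y[4] = 2*-2 = -4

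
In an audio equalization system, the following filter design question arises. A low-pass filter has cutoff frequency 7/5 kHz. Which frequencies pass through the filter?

A low-pass filter passes all frequencies below the cutoff frequency 7/5 kHz and attenuates higher frequencies.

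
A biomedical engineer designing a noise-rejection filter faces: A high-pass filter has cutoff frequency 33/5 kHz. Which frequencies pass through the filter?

A high-pass filter passes all frequencies above the cutoff frequency 33/5 kHz and attenuates lower frequencies.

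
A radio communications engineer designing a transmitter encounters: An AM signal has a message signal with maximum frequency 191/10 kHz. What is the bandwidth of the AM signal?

In AM (double-sideband), the bandwidth is twice the message frequency.
BW = 2 * f_m = 2 * 191/10 kHz = 191/5 kHz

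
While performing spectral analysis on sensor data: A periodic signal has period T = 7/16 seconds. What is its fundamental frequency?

The fundamental frequency is the reciprocal of the period.
f = 1/T = 1/(7/16) = 16/7 Hz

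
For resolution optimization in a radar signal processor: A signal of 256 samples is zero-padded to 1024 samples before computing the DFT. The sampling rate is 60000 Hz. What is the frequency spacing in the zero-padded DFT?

Original DFT: N = 256, resolution = f_s/N = 60000/256 = 1875/8 Hz
Zero-padded DFT: N = 1024, resolution = f_s/N = 60000/1024 = 1875/32 Hz
Zero-padding interpolates the spectrum (finer frequency grid)
but does NOT improve the true spectral resolution (ability to resolve close frequencies).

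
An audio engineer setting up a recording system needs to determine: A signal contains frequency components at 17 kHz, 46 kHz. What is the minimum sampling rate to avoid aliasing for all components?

The highest frequency component is f_max = 46 kHz.
Nyquist rate = 2 * f_max = 2 * 46 kHz = 92 kHz.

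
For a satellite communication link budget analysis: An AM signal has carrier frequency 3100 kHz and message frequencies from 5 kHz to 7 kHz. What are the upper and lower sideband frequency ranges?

Upper sideband (USB) = fc + [fm_low, fm_high] = 3100 + [5, 7] = [3105, 3107] kHz
Lower sideband (LSB) = fc - [fm_high, fm_low] = 3100 - [7, 5] = [3093, 3095] kHz
Total occupied spectrum: 3093 kHz to 3107 kHz (plus carrier at 3100 kHz)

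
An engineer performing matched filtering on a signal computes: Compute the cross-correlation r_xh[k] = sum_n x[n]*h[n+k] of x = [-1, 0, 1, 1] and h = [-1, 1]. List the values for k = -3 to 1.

Both sequences indexed from 0 and zero outside their support.
Lags with overlap: k = -3 to 1.
  r_xh[-3] = x[3]*h[0] = -1
  r_xh[-2] = x[2]*h[0] + x[3]*h[1] = 0
  r_xh[-1] = x[1]*h[0] + x[2]*h[1] = 1
  r_xh[0] = x[0]*h[0] + x[1]*h[1] = 1
  r_xh[1] = x[0]*h[1] = -1
r_xh = [-1, 0, 1, 1, -1] (for k = -3, ..., 1)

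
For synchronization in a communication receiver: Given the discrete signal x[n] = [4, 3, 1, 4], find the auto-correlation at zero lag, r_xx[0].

The auto-correlation at zero lag r_xx[0] equals the signal energy.
r_xx[0] = sum of x[n]^2 = 4^2 + 3^2 + 1^2 + 4^2
= 16 + 9 + 1 + 16 = 42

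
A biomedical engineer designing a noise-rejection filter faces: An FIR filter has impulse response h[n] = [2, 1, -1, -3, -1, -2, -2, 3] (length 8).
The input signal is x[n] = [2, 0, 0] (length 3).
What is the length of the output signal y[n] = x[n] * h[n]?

For linear convolution, the output length is:
len(y) = len(x) + len(h) - 1 = 3 + 8 - 1 = 10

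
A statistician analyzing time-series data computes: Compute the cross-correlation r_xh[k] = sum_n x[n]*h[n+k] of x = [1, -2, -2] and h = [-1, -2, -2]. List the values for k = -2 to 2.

Both sequences indexed from 0 and zero outside their support.
Lags with overlap: k = -2 to 2.
  r_xh[-2] = x[2]*h[0] = 2
  r_xh[-1] = x[1]*h[0] + x[2]*h[1] = 6
  r_xh[0] = x[0]*h[0] + x[1]*h[1] + x[2]*h[2] = 7
  r_xh[1] = x[0]*h[1] + x[1]*h[2] = 2
  r_xh[2] = x[0]*h[2] = -2
r_xh = [2, 6, 7, 2, -2] (for k = -2, ..., 2)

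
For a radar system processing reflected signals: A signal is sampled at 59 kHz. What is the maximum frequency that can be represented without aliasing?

The maximum frequency that can be represented without aliasing
is the Nyquist frequency: f_max = f_s / 2 = 59 kHz / 2 = 59/2 kHz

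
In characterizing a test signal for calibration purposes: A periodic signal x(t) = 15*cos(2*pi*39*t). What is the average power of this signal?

Average power of A*cos(wt) is A^2/2.
P = 15^2 / 2 = 225/2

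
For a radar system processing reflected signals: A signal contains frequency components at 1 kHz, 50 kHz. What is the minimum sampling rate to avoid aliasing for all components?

The highest frequency component is f_max = 50 kHz.
Nyquist rate = 2 * f_max = 2 * 50 kHz = 100 kHz.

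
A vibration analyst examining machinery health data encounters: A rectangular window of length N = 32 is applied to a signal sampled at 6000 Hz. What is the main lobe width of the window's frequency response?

For a rectangular window of length N,
the main lobe width in frequency is 2*f_s/N.
= 2*6000/32 = 375 Hz
This determines the minimum frequency separation for resolving two sinusoids.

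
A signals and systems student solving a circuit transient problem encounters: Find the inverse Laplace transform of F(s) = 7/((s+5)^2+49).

Standard pair: w/((s+a)^2+w^2) <-> e^(-at)*sin(wt)*u(t)
With a=5, w=7: f(t) = e^(-5t)*sin(7t)*u(t)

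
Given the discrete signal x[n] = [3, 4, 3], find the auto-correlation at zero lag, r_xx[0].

The auto-correlation at zero lag r_xx[0] equals the signal energy.
r_xx[0] = sum of x[n]^2 = 3^2 + 4^2 + 3^2
= 9 + 16 + 9 = 34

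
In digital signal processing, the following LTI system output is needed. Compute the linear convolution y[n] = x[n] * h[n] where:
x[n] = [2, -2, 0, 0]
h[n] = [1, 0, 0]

y[n] = sum_k x[k]*h[n-k]. Output length = len(x) + len(h) - 1 = 4 + 3 - 1 = 6.
y[0] = 2*1 = 2
y[1] = -2*1 + 2*0 = -2
y[2] = 0*1 + -2*0 + 2*0 = 0
y[3] = 0*1 + 0*0 + -2*0 = 0
y[4] = 0*0 + 0*0 = 0
y[5] = 0*0 = 0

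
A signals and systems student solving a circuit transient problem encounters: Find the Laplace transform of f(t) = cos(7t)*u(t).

Standard pair: cos(wt)*u(t) <-> s/(s^2+w^2)
With w = 7: L{cos(7t)*u(t)} = s/(s^2+49)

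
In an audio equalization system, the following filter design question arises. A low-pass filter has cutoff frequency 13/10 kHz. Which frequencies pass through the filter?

A low-pass filter passes all frequencies below the cutoff frequency 13/10 kHz and attenuates higher frequencies.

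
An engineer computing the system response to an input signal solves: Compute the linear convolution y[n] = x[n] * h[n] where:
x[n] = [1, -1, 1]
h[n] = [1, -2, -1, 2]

y[n] = sum_k x[k]*h[n-k]. Output length = len(x) + len(h) - 1 = 3 + 4 - 1 = 6.
y[0] = 1*1 = 1
y[1] = -1*1 + 1*-2 = -3
y[2] = 1*1 + -1*-2 + 1*-1 = 2
y[3] = 1*-2 + -1*-1 + 1*2 = 1
y[4] = 1*-1 + -1*2 = -3
y[5] = 1*2 = 2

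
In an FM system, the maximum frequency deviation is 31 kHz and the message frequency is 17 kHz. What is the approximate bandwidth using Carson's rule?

Carson's rule: BW = 2*(delta_f + f_m)
= 2*(31 + 17) kHz = 96 kHz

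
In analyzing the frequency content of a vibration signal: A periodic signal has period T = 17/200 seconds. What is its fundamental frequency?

The fundamental frequency is the reciprocal of the period.
f = 1/T = 1/(17/200) = 200/17 Hz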